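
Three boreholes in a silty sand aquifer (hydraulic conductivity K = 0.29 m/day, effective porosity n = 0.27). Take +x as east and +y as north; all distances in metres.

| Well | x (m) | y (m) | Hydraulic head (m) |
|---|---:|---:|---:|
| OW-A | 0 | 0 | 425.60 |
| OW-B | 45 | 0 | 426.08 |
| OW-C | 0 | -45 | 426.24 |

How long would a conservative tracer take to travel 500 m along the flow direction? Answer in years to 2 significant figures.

72 years

∂h/∂x = (426.08 − 425.60) / (45 − 0) = +0.01067
∂h/∂y = (426.24 − 425.60) / (-45 − 0) = -0.01422
|∇h| = √(0.01067² + -0.01422²) = 0.01778
Seepage velocity v = K·i/n = 0.29 × 0.01778 / 0.27 = 0.0191 m/day.
t = 500 / 0.0191 = 2.618e+04 days = 71.7 years.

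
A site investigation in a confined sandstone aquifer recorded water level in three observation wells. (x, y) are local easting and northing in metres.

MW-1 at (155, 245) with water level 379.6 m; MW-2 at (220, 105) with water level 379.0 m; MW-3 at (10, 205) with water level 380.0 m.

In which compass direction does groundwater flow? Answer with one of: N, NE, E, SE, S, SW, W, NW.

SE

Differences from MW-1: to MW-2 (Δx, Δy, Δh) = (65, -140, -0.6); to MW-3 = (-145, -40, +0.4).
Solve a·Δx + b·Δy = Δh: det = 65·(-40) − (-145)·(-140) = -22900.
∂h/∂x = [(-0.6)·(-40) − (+0.4)·(-140)] / -22900 = -0.003493
∂h/∂y = [65·(+0.4) − (-145)·(-0.6)] / -22900 = +0.002664
Flow = −∇h = (+0.003493 east, -0.002664 north), which points southeast.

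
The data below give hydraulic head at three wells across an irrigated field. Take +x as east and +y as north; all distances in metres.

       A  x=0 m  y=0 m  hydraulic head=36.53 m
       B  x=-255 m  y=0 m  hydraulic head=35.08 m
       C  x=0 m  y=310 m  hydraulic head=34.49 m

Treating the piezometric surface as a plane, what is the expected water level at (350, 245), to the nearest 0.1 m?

∂h/∂x = (35.08 − 36.53) / (-255 − 0) = +0.005686
∂h/∂y = (34.49 − 36.53) / (310 − 0) = -0.006581
h(350, 245) = 36.53 + (+0.005686)·(350) + (-0.006581)·(245) = 36.53 +1.990 -1.612 = 36.908 m.

36.9 m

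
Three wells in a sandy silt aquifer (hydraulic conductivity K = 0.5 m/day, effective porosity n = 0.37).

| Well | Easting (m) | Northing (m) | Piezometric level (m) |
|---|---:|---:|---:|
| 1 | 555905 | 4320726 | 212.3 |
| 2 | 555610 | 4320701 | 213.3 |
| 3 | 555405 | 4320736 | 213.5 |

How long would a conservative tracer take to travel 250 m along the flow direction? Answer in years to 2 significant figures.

With h = a·x + b·y + c and 1 as origin, the differences give:
  (-295)·a + (-25)·b = +1.0
  (-500)·a + 10·b = +1.2
Eliminate b (×10 and ×(-25), subtract): -15450·a = 40.00 → a = ∂h/∂x = -0.002589
Back-substitute: b = ∂h/∂y = -0.009450.
|∇h| = √(-0.002589² + -0.009450²) = 0.009798
Seepage velocity v = K·i/n = 0.5 × 0.009798 / 0.37 = 0.01324 m/day.
t = 250 / 0.01324 = 1.888e+04 days = 51.7 years.

52 years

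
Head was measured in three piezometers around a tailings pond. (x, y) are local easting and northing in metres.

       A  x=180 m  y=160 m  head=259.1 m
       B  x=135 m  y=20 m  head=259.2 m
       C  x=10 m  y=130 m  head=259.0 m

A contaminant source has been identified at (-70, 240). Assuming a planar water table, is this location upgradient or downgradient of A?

Differences from A: to B (Δx, Δy, Δh) = (-45, -140, +0.1); to C = (-170, -30, -0.1).
Solve a·Δx + b·Δy = Δh: det = (-45)·(-30) − (-170)·(-140) = -22450.
∂h/∂x = [(+0.1)·(-30) − (-0.1)·(-140)] / -22450 = +0.0007572
∂h/∂y = [(-45)·(-0.1) − (-170)·(+0.1)] / -22450 = -0.0009577
Head at (-70, 240) = 259.1 + (+0.0007572)·(-250) + (-0.0009577)·(80) = 258.83 m.
That is lower than the 259.1 m at A, so the point is downgradient.

downgradient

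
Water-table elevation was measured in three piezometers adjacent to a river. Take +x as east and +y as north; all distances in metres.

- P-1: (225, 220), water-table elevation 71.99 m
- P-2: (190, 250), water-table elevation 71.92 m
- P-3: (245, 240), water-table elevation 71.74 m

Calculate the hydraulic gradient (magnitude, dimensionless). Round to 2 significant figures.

0.0091

Taking P-1 as reference: P-2−P-1 = (-35, 30, -0.07); P-3−P-1 = (20, 20, -0.25).
Solve a·Δx + b·Δy = Δh: det = (-35)·20 − 20·30 = -1300.
∂h/∂x = [(-0.07)·20 − (-0.25)·30] / -1300 = -0.004692
∂h/∂y = [(-35)·(-0.25) − 20·(-0.07)] / -1300 = -0.007808
|∇h| = √(-0.004692² + -0.007808²) = 0.009109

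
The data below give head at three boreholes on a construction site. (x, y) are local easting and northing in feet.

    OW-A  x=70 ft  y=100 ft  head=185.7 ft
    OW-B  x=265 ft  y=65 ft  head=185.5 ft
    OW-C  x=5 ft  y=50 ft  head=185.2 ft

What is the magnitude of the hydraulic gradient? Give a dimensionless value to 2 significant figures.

Differences from OW-A: to OW-B (Δx, Δy, Δh) = (195, -35, -0.2); to OW-C = (-65, -50, -0.5).
Solve a·Δx + b·Δy = Δh: det = 195·(-50) − (-65)·(-35) = -12025.
∂h/∂x = [(-0.2)·(-50) − (-0.5)·(-35)] / -12025 = +0.0006237
∂h/∂y = [195·(-0.5) − (-65)·(-0.2)] / -12025 = +0.009189
|∇h| = √(0.0006237² + 0.009189²) = 0.00921

0.0092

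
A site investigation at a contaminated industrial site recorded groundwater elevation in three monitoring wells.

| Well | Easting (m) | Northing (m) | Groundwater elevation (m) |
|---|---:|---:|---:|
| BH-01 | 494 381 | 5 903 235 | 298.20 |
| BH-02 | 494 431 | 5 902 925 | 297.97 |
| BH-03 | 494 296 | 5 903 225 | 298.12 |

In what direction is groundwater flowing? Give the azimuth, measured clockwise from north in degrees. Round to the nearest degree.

224°

With h = a·x + b·y + c and BH-01 as origin, the differences give:
  50·a + (-310)·b = -0.23
  (-85)·a + (-10)·b = -0.08
Eliminate b (×(-10) and ×(-310), subtract): -26850·a = -22.500 → a = ∂h/∂x = +0.0008380
Back-substitute: b = ∂h/∂y = +0.0008771.
Flow direction (−∇h) has components (-0.0008380 E, -0.0008771 N).
Azimuth = atan2(E, N) = atan2(-0.0008380, -0.0008771) = 223.7° ≈ 224°.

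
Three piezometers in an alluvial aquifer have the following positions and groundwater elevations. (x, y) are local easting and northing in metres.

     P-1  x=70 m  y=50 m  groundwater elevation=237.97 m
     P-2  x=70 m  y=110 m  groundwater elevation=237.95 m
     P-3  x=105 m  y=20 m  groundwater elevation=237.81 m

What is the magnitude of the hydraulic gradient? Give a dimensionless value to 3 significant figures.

With h = a·x + b·y + c and P-1 as origin, the differences give:
  0·a + 60·b = -0.02
  35·a + (-30)·b = -0.16
Eliminate b (×(-30) and ×60, subtract): -2100·a = 10.200 → a = ∂h/∂x = -0.004857
Back-substitute: b = ∂h/∂y = -0.0003333.
|∇h| = √(-0.004857² + -0.0003333²) = 0.004868

0.00487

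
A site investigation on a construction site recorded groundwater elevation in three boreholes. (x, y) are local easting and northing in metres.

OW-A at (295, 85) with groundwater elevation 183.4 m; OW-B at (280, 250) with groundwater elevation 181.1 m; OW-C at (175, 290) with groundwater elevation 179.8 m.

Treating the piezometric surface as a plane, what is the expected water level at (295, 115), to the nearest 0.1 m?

With h = a·x + b·y + c and OW-A as origin, the differences give:
  (-15)·a + 165·b = -2.3
  (-120)·a + 205·b = -3.6
Eliminate b (×205 and ×165, subtract): 16725·a = 122.50 → a = ∂h/∂x = +0.007324
Back-substitute: b = ∂h/∂y = -0.01327.
h(295, 115) = 183.4 + (+0.007324)·(0) + (-0.01327)·(30) = 183.4 +0.000 -0.398 = 183.002 m.

183.0 m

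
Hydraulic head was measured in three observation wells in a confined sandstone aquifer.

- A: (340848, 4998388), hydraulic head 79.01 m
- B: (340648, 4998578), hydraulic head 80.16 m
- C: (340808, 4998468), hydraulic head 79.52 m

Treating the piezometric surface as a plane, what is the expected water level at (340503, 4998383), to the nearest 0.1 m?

With h = a·x + b·y + c and A as origin, the differences give:
  (-200)·a + 190·b = +1.15
  (-40)·a + 80·b = +0.51
Eliminate b (×80 and ×190, subtract): -8400·a = -4.900 → a = ∂h/∂x = +0.0005833
Back-substitute: b = ∂h/∂y = +0.006667.
h(340503, 4998383) = 79.01 + (+0.0005833)·(-345) + (+0.006667)·(-5) = 79.01 -0.201 -0.033 = 78.775 m.

78.8 m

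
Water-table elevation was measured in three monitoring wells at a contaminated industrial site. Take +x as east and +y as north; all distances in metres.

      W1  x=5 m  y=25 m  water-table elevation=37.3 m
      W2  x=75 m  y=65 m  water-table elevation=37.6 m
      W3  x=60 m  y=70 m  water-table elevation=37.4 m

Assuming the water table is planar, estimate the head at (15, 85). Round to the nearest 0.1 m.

36.8 m

With h = a·x + b·y + c and W1 as origin, the differences give:
  70·a + 40·b = +0.3
  55·a + 45·b = +0.1
Eliminate b (×45 and ×40, subtract): 950·a = 9.50 → a = ∂h/∂x = +0.01000
Back-substitute: b = ∂h/∂y = -0.01000.
h(15, 85) = 37.3 + (+0.01000)·(10) + (-0.01000)·(60) = 37.3 +0.100 -0.600 = 36.800 m.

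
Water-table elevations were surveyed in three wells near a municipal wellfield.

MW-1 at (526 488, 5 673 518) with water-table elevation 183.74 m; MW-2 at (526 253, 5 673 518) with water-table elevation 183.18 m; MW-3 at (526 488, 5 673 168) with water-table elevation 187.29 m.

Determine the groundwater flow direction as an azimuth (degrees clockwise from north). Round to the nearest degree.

347°

∂h/∂x = (183.18 − 183.74) / (526253 − 526488) = +0.002383
∂h/∂y = (187.29 − 183.74) / (5673168 − 5673518) = -0.01014
Flow direction (−∇h) has components (-0.002383 E, +0.01014 N).
Azimuth = atan2(E, N) = atan2(-0.002383, +0.01014) = 346.8° ≈ 347°.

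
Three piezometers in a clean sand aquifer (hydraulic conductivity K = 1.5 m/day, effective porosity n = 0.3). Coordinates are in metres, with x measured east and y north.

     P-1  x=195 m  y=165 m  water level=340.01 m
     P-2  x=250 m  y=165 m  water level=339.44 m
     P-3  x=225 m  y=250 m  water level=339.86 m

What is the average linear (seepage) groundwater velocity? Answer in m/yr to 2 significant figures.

Differences from P-1: to P-2 (Δx, Δy, Δh) = (55, 0, -0.57); to P-3 = (30, 85, -0.15).
Determinant of the coordinate differences = 55·85 − 30·0 = 4675.
∂h/∂x = [(-0.57)·85 − (-0.15)·0] / 4675 = -0.01036
∂h/∂y = [55·(-0.15) − 30·(-0.57)] / 4675 = +0.001893
|∇h| = √(-0.01036² + 0.001893²) = 0.01053
Seepage velocity v = K·i/n = 1.5 × 0.01053 / 0.3 = 0.05265 m/day = 19.23 m/yr.

19 m/yr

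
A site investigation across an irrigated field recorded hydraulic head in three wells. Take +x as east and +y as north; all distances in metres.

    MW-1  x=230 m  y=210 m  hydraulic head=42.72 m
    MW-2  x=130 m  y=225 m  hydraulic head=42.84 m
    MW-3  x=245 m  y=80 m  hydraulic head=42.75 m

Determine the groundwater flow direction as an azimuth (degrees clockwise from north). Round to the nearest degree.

Taking MW-1 as reference: MW-2−MW-1 = (-100, 15, +0.12); MW-3−MW-1 = (15, -130, +0.03).
Solve a·Δx + b·Δy = Δh: det = (-100)·(-130) − 15·15 = 12775.
∂h/∂x = [(+0.12)·(-130) − (+0.03)·15] / 12775 = -0.001256
∂h/∂y = [(-100)·(+0.03) − 15·(+0.12)] / 12775 = -0.0003757
Flow direction (−∇h) has components (+0.001256 E, +0.0003757 N).
Azimuth = atan2(E, N) = atan2(+0.001256, +0.0003757) = 73.3° ≈ 073°.

073°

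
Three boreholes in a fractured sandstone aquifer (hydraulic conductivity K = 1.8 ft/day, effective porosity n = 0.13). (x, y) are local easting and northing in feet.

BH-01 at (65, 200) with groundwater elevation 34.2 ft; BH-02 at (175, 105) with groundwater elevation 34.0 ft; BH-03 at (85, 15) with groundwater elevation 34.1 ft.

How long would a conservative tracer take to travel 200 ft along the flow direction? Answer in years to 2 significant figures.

Three-point gradient (reference BH-01): Δ to BH-02 = (110, -95, -0.2), Δ to BH-03 = (20, -185, -0.1).
∂h/∂x = -0.001491, ∂h/∂y = +0.0003794 (det = -18450).
|∇h| = √(-0.001491² + 0.0003794²) = 0.001539
Seepage velocity v = K·i/n = 1.8 × 0.001539 / 0.13 = 0.02131 ft/day.
t = 200 / 0.02131 = 9385 days = 25.7 years.

26 years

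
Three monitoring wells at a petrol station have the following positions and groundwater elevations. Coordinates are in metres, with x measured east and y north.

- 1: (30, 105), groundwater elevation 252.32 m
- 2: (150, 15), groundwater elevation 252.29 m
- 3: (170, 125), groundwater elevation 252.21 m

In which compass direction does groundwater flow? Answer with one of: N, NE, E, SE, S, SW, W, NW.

With h = a·x + b·y + c and 1 as origin, the differences give:
  120·a + (-90)·b = -0.03
  140·a + 20·b = -0.11
Eliminate b (×20 and ×(-90), subtract): 15000·a = -10.500 → a = ∂h/∂x = -0.0007000
Back-substitute: b = ∂h/∂y = -0.0006000.
Flow = −∇h = (+0.0007000 east, +0.0006000 north), which points northeast.

NE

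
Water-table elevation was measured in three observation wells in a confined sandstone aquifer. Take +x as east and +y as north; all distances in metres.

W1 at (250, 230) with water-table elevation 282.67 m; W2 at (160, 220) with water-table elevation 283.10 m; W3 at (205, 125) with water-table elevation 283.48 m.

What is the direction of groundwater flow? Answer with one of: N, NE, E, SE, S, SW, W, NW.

Three-point gradient (reference W1): Δ to W2 = (-90, -10, +0.43), Δ to W3 = (-45, -105, +0.81).
∂h/∂x = -0.004117, ∂h/∂y = -0.005950 (det = 9000).
Flow = −∇h = (+0.004117 east, +0.005950 north), which points northeast.

NE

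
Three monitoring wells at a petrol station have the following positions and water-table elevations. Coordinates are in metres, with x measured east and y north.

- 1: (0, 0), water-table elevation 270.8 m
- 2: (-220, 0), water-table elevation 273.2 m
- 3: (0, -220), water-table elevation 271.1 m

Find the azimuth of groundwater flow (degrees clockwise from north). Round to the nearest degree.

083°

∂h/∂x = (273.2 − 270.8) / (-220 − 0) = -0.01091
∂h/∂y = (271.1 − 270.8) / (-220 − 0) = -0.001364
Flow direction (−∇h) has components (+0.01091 E, +0.001364 N).
Azimuth = atan2(E, N) = atan2(+0.01091, +0.001364) = 82.9° ≈ 083°.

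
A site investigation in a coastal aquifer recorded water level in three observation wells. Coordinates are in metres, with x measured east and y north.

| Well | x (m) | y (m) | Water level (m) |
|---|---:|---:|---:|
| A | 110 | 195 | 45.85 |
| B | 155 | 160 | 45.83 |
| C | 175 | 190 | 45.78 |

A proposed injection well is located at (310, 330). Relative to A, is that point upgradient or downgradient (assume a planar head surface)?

Differences from A: to B (Δx, Δy, Δh) = (45, -35, -0.02); to C = (65, -5, -0.07).
Solve a·Δx + b·Δy = Δh: det = 45·(-5) − 65·(-35) = 2050.
∂h/∂x = [(-0.02)·(-5) − (-0.07)·(-35)] / 2050 = -0.001146
∂h/∂y = [45·(-0.07) − 65·(-0.02)] / 2050 = -0.0009024
Head at (310, 330) = 45.85 + (-0.001146)·(200) + (-0.0009024)·(135) = 45.50 m.
That is lower than the 45.85 m at A, so the point is downgradient.

downgradient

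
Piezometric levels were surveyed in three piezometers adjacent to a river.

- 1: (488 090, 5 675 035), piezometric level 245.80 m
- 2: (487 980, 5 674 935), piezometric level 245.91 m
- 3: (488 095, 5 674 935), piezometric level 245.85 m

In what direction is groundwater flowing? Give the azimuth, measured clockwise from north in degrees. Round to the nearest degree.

045°

Taking 1 as reference: 2−1 = (-110, -100, +0.11); 3−1 = (5, -100, +0.05).
Determinant of the coordinate differences = (-110)·(-100) − 5·(-100) = 11500.
∂h/∂x = [(+0.11)·(-100) − (+0.05)·(-100)] / 11500 = -0.0005217
∂h/∂y = [(-110)·(+0.05) − 5·(+0.11)] / 11500 = -0.0005261
Flow direction (−∇h) has components (+0.0005217 E, +0.0005261 N).
Azimuth = atan2(E, N) = atan2(+0.0005217, +0.0005261) = 44.8° ≈ 045°.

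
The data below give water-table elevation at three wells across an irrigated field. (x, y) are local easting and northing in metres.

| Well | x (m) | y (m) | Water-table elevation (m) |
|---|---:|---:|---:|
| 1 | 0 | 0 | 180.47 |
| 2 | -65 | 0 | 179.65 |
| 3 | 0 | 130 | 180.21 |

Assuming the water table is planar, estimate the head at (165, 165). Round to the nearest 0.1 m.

∂h/∂x = (179.65 − 180.47) / (-65 − 0) = +0.01262
∂h/∂y = (180.21 − 180.47) / (130 − 0) = -0.002000
h(165, 165) = 180.47 + (+0.01262)·(165) + (-0.002000)·(165) = 180.47 +2.082 -0.330 = 182.222 m.

182.2 m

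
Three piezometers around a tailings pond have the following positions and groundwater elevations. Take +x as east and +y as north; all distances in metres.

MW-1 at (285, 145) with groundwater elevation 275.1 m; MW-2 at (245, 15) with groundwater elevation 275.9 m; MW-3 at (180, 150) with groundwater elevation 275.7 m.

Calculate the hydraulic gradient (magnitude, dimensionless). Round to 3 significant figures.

Differences from MW-1: to MW-2 (Δx, Δy, Δh) = (-40, -130, +0.8); to MW-3 = (-105, 5, +0.6).
Solve a·Δx + b·Δy = Δh: det = (-40)·5 − (-105)·(-130) = -13850.
∂h/∂x = [(+0.8)·5 − (+0.6)·(-130)] / -13850 = -0.005921
∂h/∂y = [(-40)·(+0.6) − (-105)·(+0.8)] / -13850 = -0.004332
|∇h| = √(-0.005921² + -0.004332²) = 0.007337

0.00734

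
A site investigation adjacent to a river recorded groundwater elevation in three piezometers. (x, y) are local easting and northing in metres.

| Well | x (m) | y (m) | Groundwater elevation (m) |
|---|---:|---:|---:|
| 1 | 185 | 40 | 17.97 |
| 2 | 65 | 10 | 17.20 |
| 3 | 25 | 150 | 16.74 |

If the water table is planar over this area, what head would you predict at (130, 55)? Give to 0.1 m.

17.6 m

With h = a·x + b·y + c and 1 as origin, the differences give:
  (-120)·a + (-30)·b = -0.77
  (-160)·a + 110·b = -1.23
Eliminate b (×110 and ×(-30), subtract): -18000·a = -121.600 → a = ∂h/∂x = +0.006756
Back-substitute: b = ∂h/∂y = -0.001356.
h(130, 55) = 17.97 + (+0.006756)·(-55) + (-0.001356)·(15) = 17.97 -0.372 -0.020 = 17.578 m.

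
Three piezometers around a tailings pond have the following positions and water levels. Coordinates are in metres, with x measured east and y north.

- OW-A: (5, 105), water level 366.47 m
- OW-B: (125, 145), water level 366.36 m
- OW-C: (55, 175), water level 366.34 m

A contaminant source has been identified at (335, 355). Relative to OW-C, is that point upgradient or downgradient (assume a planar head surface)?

downgradient

Three-point gradient (reference OW-A): Δ to OW-B = (120, 40, -0.11), Δ to OW-C = (50, 70, -0.13).
∂h/∂x = -0.0003906, ∂h/∂y = -0.001578 (det = 6400).
Head at (335, 355) = 366.47 + (-0.0003906)·(330) + (-0.001578)·(250) = 365.95 m.
That is lower than the 366.34 m at OW-C, so the point is downgradient.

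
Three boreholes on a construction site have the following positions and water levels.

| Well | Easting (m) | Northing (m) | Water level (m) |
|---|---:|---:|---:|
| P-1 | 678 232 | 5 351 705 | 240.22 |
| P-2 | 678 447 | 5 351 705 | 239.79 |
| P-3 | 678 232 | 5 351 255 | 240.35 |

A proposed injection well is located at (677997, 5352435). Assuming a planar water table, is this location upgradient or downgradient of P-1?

∂h/∂x = (239.79 − 240.22) / (678447 − 678232) = -0.002000
∂h/∂y = (240.35 − 240.22) / (5351255 − 5351705) = -0.0002889
Head at (677997, 5352435) = 240.22 + (-0.002000)·(-235) + (-0.0002889)·(730) = 240.48 m.
That is higher than the 240.22 m at P-1, so the point is upgradient.

upgradient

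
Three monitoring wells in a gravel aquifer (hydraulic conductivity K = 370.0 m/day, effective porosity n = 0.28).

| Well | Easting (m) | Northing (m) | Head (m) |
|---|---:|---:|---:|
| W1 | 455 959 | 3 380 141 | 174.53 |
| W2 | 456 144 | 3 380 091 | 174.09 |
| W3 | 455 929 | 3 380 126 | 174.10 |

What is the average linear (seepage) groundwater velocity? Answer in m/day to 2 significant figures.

29 m/day

Taking W1 as reference: W2−W1 = (185, -50, -0.44); W3−W1 = (-30, -15, -0.43).
Determinant of the coordinate differences = 185·(-15) − (-30)·(-50) = -4275.
∂h/∂x = [(-0.44)·(-15) − (-0.43)·(-50)] / -4275 = +0.003485
∂h/∂y = [185·(-0.43) − (-30)·(-0.44)] / -4275 = +0.02170
|∇h| = √(0.003485² + 0.02170²) = 0.02198
Seepage velocity v = K·i/n = 370.0 × 0.02198 / 0.28 = 29.04 m/day.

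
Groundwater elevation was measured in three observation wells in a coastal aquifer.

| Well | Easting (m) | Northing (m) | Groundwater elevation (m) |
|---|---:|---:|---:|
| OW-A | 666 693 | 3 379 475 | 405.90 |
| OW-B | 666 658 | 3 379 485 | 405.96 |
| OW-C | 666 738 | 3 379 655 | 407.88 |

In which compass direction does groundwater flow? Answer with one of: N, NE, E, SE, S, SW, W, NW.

Differences from OW-A: to OW-B (Δx, Δy, Δh) = (-35, 10, +0.06); to OW-C = (45, 180, +1.98).
Determinant of the coordinate differences = (-35)·180 − 45·10 = -6750.
∂h/∂x = [(+0.06)·180 − (+1.98)·10] / -6750 = +0.001333
∂h/∂y = [(-35)·(+1.98) − 45·(+0.06)] / -6750 = +0.01067
Flow = −∇h = (-0.001333 east, -0.01067 north), which points south.

S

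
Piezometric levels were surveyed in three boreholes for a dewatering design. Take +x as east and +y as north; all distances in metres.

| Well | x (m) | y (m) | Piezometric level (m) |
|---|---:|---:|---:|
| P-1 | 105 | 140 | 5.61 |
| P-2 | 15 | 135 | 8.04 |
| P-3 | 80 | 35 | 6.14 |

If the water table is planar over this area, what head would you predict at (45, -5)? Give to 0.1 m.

7.0 m

Three-point gradient (reference P-1): Δ to P-2 = (-90, -5, +2.43), Δ to P-3 = (-25, -105, +0.53).
∂h/∂x = -0.02708, ∂h/∂y = +0.001399 (det = 9325).
h(45, -5) = 5.61 + (-0.02708)·(-60) + (+0.001399)·(-145) = 5.61 +1.625 -0.203 = 7.032 m.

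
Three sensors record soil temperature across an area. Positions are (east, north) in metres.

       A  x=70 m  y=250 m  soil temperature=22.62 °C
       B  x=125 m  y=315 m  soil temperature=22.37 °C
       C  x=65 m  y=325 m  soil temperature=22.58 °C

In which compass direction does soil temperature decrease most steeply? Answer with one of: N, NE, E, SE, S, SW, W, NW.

With T = a·x + b·y + c and A as origin, the differences give:
  55·a + 65·b = -0.25
  (-5)·a + 75·b = -0.04
Eliminate b (×75 and ×65, subtract): 4450·a = -16.150 → a = ∂T/∂x = -0.003629
Back-substitute: b = ∂T/∂y = -0.0007753.
Steepest decrease is along −∇f = (+0.003629 E, +0.0007753 N) → east.

E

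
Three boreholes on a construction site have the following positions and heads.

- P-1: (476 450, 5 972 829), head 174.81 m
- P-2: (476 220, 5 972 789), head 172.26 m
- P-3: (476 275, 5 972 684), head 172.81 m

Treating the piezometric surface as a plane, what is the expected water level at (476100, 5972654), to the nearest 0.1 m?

170.9 m

Taking P-1 as reference: P-2−P-1 = (-230, -40, -2.55); P-3−P-1 = (-175, -145, -2.00).
Determinant of the coordinate differences = (-230)·(-145) − (-175)·(-40) = 26350.
∂h/∂x = [(-2.55)·(-145) − (-2.00)·(-40)] / 26350 = +0.01100
∂h/∂y = [(-230)·(-2.00) − (-175)·(-2.55)] / 26350 = +0.0005218
h(476100, 5972654) = 174.81 + (+0.01100)·(-350) + (+0.0005218)·(-175) = 174.81 -3.849 -0.091 = 170.870 m.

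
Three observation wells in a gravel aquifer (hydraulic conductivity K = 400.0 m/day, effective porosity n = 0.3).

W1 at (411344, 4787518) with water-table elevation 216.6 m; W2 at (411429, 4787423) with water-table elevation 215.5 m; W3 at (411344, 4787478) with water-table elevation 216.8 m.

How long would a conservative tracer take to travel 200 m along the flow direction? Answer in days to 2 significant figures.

7.8 days

Taking W1 as reference: W2−W1 = (85, -95, -1.1); W3−W1 = (0, -40, +0.2).
Determinant of the coordinate differences = 85·(-40) − 0·(-95) = -3400.
∂h/∂x = [(-1.1)·(-40) − (+0.2)·(-95)] / -3400 = -0.01853
∂h/∂y = [85·(+0.2) − 0·(-1.1)] / -3400 = -0.005000
|∇h| = √(-0.01853² + -0.005000²) = 0.01919
Seepage velocity v = K·i/n = 400.0 × 0.01919 / 0.3 = 25.59 m/day.
t = 200 / 25.59 = 7.816 days.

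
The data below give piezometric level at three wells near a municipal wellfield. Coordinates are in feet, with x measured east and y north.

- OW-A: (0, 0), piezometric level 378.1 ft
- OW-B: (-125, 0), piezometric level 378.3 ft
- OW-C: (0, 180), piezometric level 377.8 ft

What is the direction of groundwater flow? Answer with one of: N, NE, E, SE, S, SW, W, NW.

NE

∂h/∂x = (378.3 − 378.1) / (-125 − 0) = -0.001600
∂h/∂y = (377.8 − 378.1) / (180 − 0) = -0.001667
Flow = −∇h = (+0.001600 east, +0.001667 north), which points northeast.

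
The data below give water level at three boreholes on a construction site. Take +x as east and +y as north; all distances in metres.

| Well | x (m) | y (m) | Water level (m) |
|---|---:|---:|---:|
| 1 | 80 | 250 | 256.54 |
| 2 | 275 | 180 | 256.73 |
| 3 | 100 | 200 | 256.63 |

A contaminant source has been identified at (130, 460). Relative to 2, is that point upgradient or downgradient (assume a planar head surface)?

With h = a·x + b·y + c and 1 as origin, the differences give:
  195·a + (-70)·b = +0.19
  20·a + (-50)·b = +0.09
Eliminate b (×(-50) and ×(-70), subtract): -8350·a = -3.200 → a = ∂h/∂x = +0.0003832
Back-substitute: b = ∂h/∂y = -0.001647.
Head at (130, 460) = 256.54 + (+0.0003832)·(50) + (-0.001647)·(210) = 256.21 m.
That is lower than the 256.73 m at 2, so the point is downgradient.

downgradient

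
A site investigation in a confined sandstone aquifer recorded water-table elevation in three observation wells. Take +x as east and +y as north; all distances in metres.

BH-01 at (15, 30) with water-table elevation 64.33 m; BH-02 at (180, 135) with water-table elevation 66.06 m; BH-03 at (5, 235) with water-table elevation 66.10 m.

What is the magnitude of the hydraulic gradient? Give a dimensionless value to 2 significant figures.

0.010

Differences from BH-01: to BH-02 (Δx, Δy, Δh) = (165, 105, +1.73); to BH-03 = (-10, 205, +1.77).
Solve a·Δx + b·Δy = Δh: det = 165·205 − (-10)·105 = 34875.
∂h/∂x = [(+1.73)·205 − (+1.77)·105] / 34875 = +0.004840
∂h/∂y = [165·(+1.77) − (-10)·(+1.73)] / 34875 = +0.008870
|∇h| = √(0.004840² + 0.008870²) = 0.0101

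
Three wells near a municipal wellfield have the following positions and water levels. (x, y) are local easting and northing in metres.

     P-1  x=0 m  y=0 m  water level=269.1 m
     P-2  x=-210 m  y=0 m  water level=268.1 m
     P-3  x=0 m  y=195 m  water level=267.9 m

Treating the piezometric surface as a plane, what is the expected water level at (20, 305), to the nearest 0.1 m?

267.3 m

∂h/∂x = (268.1 − 269.1) / (-210 − 0) = +0.004762
∂h/∂y = (267.9 − 269.1) / (195 − 0) = -0.006154
h(20, 305) = 269.1 + (+0.004762)·(20) + (-0.006154)·(305) = 269.1 +0.095 -1.877 = 267.318 m.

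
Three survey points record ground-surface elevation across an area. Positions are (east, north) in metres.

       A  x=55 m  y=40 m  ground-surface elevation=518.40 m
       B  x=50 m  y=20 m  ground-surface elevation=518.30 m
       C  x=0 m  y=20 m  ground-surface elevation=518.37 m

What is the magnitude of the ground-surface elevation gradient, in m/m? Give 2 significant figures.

0.0055 m/m

Taking A as reference: B−A = (-5, -20, -0.10); C−A = (-55, -20, -0.03).
Solve a·Δx + b·Δy = Δz: det = (-5)·(-20) − (-55)·(-20) = -1000.
∂z/∂x = [(-0.10)·(-20) − (-0.03)·(-20)] / -1000 = -0.001400
∂z/∂y = [(-5)·(-0.03) − (-55)·(-0.10)] / -1000 = +0.005350
|∇f| = √(-0.001400² + 0.005350²) = 0.00553 m/m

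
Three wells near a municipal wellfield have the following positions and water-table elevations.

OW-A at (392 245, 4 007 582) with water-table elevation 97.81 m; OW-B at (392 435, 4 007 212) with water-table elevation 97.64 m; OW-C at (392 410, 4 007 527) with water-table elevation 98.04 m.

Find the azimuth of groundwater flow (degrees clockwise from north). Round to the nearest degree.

233°

With h = a·x + b·y + c and OW-A as origin, the differences give:
  190·a + (-370)·b = -0.17
  165·a + (-55)·b = +0.23
Eliminate b (×(-55) and ×(-370), subtract): 50600·a = 94.450 → a = ∂h/∂x = +0.001867
Back-substitute: b = ∂h/∂y = +0.001418.
Flow direction (−∇h) has components (-0.001867 E, -0.001418 N).
Azimuth = atan2(E, N) = atan2(-0.001867, -0.001418) = 232.8° ≈ 233°.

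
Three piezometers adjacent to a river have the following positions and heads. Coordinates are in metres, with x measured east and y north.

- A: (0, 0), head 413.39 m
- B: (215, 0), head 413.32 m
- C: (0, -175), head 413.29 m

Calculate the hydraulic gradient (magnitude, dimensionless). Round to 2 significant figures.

0.00066

∂h/∂x = (413.32 − 413.39) / (215 − 0) = -0.0003256
∂h/∂y = (413.29 − 413.39) / (-175 − 0) = +0.0005714
|∇h| = √(-0.0003256² + 0.0005714²) = 0.0006577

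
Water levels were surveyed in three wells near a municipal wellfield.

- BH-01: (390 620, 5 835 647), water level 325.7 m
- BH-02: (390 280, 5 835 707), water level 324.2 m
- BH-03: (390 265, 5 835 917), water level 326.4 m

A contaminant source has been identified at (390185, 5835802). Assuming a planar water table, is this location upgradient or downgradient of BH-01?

downgradient

With h = a·x + b·y + c and BH-01 as origin, the differences give:
  (-340)·a + 60·b = -1.5
  (-355)·a + 270·b = +0.7
Eliminate b (×270 and ×60, subtract): -70500·a = -447.00 → a = ∂h/∂x = +0.006340
Back-substitute: b = ∂h/∂y = +0.01093.
Head at (390185, 5835802) = 325.7 + (+0.006340)·(-435) + (+0.01093)·(155) = 324.64 m.
That is lower than the 325.7 m at BH-01, so the point is downgradient.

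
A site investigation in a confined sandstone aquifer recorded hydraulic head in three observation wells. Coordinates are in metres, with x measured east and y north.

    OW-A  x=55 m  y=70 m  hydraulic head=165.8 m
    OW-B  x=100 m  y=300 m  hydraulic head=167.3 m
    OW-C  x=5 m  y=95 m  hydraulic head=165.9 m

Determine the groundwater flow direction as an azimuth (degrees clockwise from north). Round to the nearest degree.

Differences from OW-A: to OW-B (Δx, Δy, Δh) = (45, 230, +1.5); to OW-C = (-50, 25, +0.1).
Solve a·Δx + b·Δy = Δh: det = 45·25 − (-50)·230 = 12625.
∂h/∂x = [(+1.5)·25 − (+0.1)·230] / 12625 = +0.001149
∂h/∂y = [45·(+0.1) − (-50)·(+1.5)] / 12625 = +0.006297
Flow direction (−∇h) has components (-0.001149 E, -0.006297 N).
Azimuth = atan2(E, N) = atan2(-0.001149, -0.006297) = 190.3° ≈ 190°.

190°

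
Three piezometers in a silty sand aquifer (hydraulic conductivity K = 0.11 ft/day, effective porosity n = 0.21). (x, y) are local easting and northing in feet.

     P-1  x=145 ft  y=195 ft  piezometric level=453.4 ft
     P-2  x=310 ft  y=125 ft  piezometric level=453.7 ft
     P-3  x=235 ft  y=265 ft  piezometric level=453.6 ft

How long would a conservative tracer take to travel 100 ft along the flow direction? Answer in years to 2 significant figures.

Taking P-1 as reference: P-2−P-1 = (165, -70, +0.3); P-3−P-1 = (90, 70, +0.2).
Solve a·Δx + b·Δy = Δh: det = 165·70 − 90·(-70) = 17850.
∂h/∂x = [(+0.3)·70 − (+0.2)·(-70)] / 17850 = +0.001961
∂h/∂y = [165·(+0.2) − 90·(+0.3)] / 17850 = +0.0003361
|∇h| = √(0.001961² + 0.0003361²) = 0.00199
Seepage velocity v = K·i/n = 0.11 × 0.00199 / 0.21 = 0.001042 ft/day.
t = 100 / 0.001042 = 9.597e+04 days = 263 years.

260 years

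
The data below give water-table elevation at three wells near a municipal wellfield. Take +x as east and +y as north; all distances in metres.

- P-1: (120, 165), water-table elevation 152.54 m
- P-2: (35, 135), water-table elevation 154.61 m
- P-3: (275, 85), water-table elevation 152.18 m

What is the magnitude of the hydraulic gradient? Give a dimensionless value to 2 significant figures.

0.030

With h = a·x + b·y + c and P-1 as origin, the differences give:
  (-85)·a + (-30)·b = +2.07
  155·a + (-80)·b = -0.36
Eliminate b (×(-80) and ×(-30), subtract): 11450·a = -176.400 → a = ∂h/∂x = -0.01541
Back-substitute: b = ∂h/∂y = -0.02535.
|∇h| = √(-0.01541² + -0.02535²) = 0.02967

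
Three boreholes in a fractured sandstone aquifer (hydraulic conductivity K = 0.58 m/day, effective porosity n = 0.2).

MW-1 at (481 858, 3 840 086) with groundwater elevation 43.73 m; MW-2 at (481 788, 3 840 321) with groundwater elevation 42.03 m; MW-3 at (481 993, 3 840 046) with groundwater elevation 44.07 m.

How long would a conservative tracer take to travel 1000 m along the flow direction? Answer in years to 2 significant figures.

130 years

Differences from MW-1: to MW-2 (Δx, Δy, Δh) = (-70, 235, -1.70); to MW-3 = (135, -40, +0.34).
Solve a·Δx + b·Δy = Δh: det = (-70)·(-40) − 135·235 = -28925.
∂h/∂x = [(-1.70)·(-40) − (+0.34)·235] / -28925 = +0.0004114
∂h/∂y = [(-70)·(+0.34) − 135·(-1.70)] / -28925 = -0.007111
|∇h| = √(0.0004114² + -0.007111²) = 0.007123
Seepage velocity v = K·i/n = 0.58 × 0.007123 / 0.2 = 0.02066 m/day.
t = 1000 / 0.02066 = 4.84e+04 days = 133 years.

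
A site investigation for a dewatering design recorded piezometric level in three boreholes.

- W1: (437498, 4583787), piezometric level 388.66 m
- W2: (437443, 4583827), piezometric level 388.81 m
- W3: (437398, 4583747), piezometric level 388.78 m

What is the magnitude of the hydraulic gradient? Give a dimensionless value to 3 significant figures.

0.00221

Differences from W1: to W2 (Δx, Δy, Δh) = (-55, 40, +0.15); to W3 = (-100, -40, +0.12).
Determinant of the coordinate differences = (-55)·(-40) − (-100)·40 = 6200.
∂h/∂x = [(+0.15)·(-40) − (+0.12)·40] / 6200 = -0.001742
∂h/∂y = [(-55)·(+0.12) − (-100)·(+0.15)] / 6200 = +0.001355
|∇h| = √(-0.001742² + 0.001355²) = 0.002207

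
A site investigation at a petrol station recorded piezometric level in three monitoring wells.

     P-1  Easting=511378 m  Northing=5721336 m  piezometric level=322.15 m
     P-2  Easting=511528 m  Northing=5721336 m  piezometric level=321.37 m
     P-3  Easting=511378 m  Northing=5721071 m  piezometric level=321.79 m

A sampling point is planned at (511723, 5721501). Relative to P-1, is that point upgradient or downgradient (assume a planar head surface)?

downgradient

∂h/∂x = (321.37 − 322.15) / (511528 − 511378) = -0.005200
∂h/∂y = (321.79 − 322.15) / (5721071 − 5721336) = +0.001358
Head at (511723, 5721501) = 322.15 + (-0.005200)·(345) + (+0.001358)·(165) = 320.58 m.
That is lower than the 322.15 m at P-1, so the point is downgradient.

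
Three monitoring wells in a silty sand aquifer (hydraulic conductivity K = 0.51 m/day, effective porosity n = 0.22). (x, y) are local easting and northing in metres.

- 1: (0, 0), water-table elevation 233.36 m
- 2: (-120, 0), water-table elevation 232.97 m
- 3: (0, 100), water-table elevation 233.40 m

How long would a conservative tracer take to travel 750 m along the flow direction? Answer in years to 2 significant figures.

270 years

∂h/∂x = (232.97 − 233.36) / (-120 − 0) = +0.003250
∂h/∂y = (233.40 − 233.36) / (100 − 0) = +0.0004000
|∇h| = √(0.003250² + 0.0004000²) = 0.003275
Seepage velocity v = K·i/n = 0.51 × 0.003275 / 0.22 = 0.007592 m/day.
t = 750 / 0.007592 = 9.879e+04 days = 270 years.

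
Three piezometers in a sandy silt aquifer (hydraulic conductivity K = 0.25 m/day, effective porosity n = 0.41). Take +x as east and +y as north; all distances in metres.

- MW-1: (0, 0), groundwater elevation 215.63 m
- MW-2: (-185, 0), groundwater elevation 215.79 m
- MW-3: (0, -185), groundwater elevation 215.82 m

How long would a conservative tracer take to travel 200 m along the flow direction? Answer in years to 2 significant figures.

670 years

∂h/∂x = (215.79 − 215.63) / (-185 − 0) = -0.0008649
∂h/∂y = (215.82 − 215.63) / (-185 − 0) = -0.001027
|∇h| = √(-0.0008649² + -0.001027²) = 0.001343
Seepage velocity v = K·i/n = 0.25 × 0.001343 / 0.41 = 0.0008189 m/day.
t = 200 / 0.0008189 = 2.442e+05 days = 669 years.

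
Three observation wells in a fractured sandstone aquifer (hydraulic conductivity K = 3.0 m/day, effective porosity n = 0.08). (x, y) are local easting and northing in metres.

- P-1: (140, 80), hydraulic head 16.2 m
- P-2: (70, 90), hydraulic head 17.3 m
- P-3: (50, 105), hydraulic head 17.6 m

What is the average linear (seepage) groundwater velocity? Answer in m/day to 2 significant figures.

Taking P-1 as reference: P-2−P-1 = (-70, 10, +1.1); P-3−P-1 = (-90, 25, +1.4).
Determinant of the coordinate differences = (-70)·25 − (-90)·10 = -850.
∂h/∂x = [(+1.1)·25 − (+1.4)·10] / -850 = -0.01588
∂h/∂y = [(-70)·(+1.4) − (-90)·(+1.1)] / -850 = -0.001176
|∇h| = √(-0.01588² + -0.001176²) = 0.01592
Seepage velocity v = K·i/n = 3.0 × 0.01592 / 0.08 = 0.597 m/day.

0.60 m/day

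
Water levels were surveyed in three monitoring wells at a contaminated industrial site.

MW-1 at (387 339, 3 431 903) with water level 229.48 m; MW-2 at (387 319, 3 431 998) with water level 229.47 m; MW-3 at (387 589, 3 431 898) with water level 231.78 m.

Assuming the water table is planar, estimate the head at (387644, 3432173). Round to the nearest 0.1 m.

232.8 m

Three-point gradient (reference MW-1): Δ to MW-2 = (-20, 95, -0.01), Δ to MW-3 = (250, -5, +2.30).
∂h/∂x = +0.009237, ∂h/∂y = +0.001839 (det = -23650).
h(387644, 3432173) = 229.48 + (+0.009237)·(305) + (+0.001839)·(270) = 229.48 +2.817 +0.497 = 232.794 m.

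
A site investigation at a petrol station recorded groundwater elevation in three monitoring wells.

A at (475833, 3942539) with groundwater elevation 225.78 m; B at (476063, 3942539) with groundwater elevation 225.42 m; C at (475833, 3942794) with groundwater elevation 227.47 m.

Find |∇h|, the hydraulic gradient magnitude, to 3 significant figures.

0.00681

∂h/∂x = (225.42 − 225.78) / (476063 − 475833) = -0.001565
∂h/∂y = (227.47 − 225.78) / (3942794 − 3942539) = +0.006627
|∇h| = √(-0.001565² + 0.006627²) = 0.006809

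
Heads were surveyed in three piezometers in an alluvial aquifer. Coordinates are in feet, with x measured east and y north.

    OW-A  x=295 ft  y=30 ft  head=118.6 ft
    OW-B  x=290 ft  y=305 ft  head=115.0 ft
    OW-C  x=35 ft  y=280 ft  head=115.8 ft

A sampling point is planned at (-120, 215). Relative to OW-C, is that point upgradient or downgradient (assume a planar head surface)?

upgradient

Differences from OW-A: to OW-B (Δx, Δy, Δh) = (-5, 275, -3.6); to OW-C = (-260, 250, -2.8).
Determinant of the coordinate differences = (-5)·250 − (-260)·275 = 70250.
∂h/∂x = [(-3.6)·250 − (-2.8)·275] / 70250 = -0.001851
∂h/∂y = [(-5)·(-2.8) − (-260)·(-3.6)] / 70250 = -0.01312
Head at (-120, 215) = 118.6 + (-0.001851)·(-415) + (-0.01312)·(185) = 116.94 ft.
That is higher than the 115.8 ft at OW-C, so the point is upgradient.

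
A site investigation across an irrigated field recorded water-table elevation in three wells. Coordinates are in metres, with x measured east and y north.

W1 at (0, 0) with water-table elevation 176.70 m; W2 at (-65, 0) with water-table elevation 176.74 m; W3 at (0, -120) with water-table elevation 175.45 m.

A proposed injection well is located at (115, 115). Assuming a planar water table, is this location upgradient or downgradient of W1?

upgradient

∂h/∂x = (176.74 − 176.70) / (-65 − 0) = -0.0006154
∂h/∂y = (175.45 − 176.70) / (-120 − 0) = +0.01042
Head at (115, 115) = 176.70 + (-0.0006154)·(115) + (+0.01042)·(115) = 177.83 m.
That is higher than the 176.70 m at W1, so the point is upgradient.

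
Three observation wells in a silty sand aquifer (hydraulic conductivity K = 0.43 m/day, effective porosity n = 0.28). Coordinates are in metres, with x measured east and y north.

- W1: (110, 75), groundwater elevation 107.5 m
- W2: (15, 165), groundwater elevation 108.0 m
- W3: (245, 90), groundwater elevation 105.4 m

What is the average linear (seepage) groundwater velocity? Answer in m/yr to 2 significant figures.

Taking W1 as reference: W2−W1 = (-95, 90, +0.5); W3−W1 = (135, 15, -2.1).
Determinant of the coordinate differences = (-95)·15 − 135·90 = -13575.
∂h/∂x = [(+0.5)·15 − (-2.1)·90] / -13575 = -0.01448
∂h/∂y = [(-95)·(-2.1) − 135·(+0.5)] / -13575 = -0.009724
|∇h| = √(-0.01448² + -0.009724²) = 0.01744
Seepage velocity v = K·i/n = 0.43 × 0.01744 / 0.28 = 0.02678 m/day = 9.781 m/yr.

9.8 m/yr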